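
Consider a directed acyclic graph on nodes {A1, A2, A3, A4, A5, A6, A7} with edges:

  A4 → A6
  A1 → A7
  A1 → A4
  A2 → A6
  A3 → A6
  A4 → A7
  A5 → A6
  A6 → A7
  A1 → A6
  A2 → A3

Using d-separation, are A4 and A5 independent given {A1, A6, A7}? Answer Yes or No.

No

We examine all 5 paths between A4 and A5:
  1. A4 ← A1 → A6 ← A5 — A1:fork[blocks]; A6:collider[open] ⇒ blocked
  2. A4 ← A1 → A7 ← A6 ← A5 — A1:fork[blocks]; A7:collider[open]; A6:chain[blocks] ⇒ blocked
  3. A4 → A6 ← A5 — A6:collider[open] ⇒ active
  4. A4 → A7 ← A1 → A6 ← A5 — A7:collider[open]; A1:fork[blocks]; A6:collider[open] ⇒ blocked
  5. A4 → A7 ← A6 ← A5 — A7:collider[open]; A6:chain[blocks] ⇒ blocked
At least one path is unblocked, so d-separation fails.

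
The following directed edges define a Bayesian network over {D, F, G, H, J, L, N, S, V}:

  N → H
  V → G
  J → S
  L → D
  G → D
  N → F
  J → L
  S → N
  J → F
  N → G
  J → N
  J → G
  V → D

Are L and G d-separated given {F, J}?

Yes

We examine all 6 paths between L and G:
Path 1: L ← J → S → N → G
  J is a fork here and J is conditioned on, so the path is blocked at J.
Path 2: L ← J → N → G
  J is a fork here and J is conditioned on, so the path is blocked at J.
Path 3: L ← J → F ← N → G
  J is a fork here and J is conditioned on, so the path is blocked at J.
Path 4: L ← J → G
  J is a fork here and J is conditioned on, so the path is blocked at J.
Path 5: L → D ← V → G
  D is a collider here and neither D nor any of its descendants is conditioned on, so the collider stays closed — the path is blocked at D.
Path 6: L → D ← G
  D is a collider here and neither D nor any of its descendants is conditioned on, so the collider stays closed — the path is blocked at D.
All paths are blocked; L ⊥ G | {F, J} holds.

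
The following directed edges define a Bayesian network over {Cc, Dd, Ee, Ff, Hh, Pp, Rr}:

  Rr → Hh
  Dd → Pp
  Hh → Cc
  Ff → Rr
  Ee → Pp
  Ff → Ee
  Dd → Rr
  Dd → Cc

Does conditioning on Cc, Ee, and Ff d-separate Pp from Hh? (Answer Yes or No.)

No

We examine all 4 paths between Pp and Hh:
Path 1: Pp ← Dd → Cc ← Hh
  Dd is a fork and Dd is not conditioned on; Cc is a collider and Cc is conditioned on, which opens it — no node blocks this path, so it is active.
Path 2: Pp ← Dd → Rr → Hh
  Dd is a fork and Dd is not conditioned on; Rr is a chain and Rr is not conditioned on — no node blocks this path, so it is active.
Path 3: Pp ← Ee ← Ff → Rr ← Dd → Cc ← Hh
  Ee is a chain here and Ee is conditioned on, so the path is blocked at Ee.
Path 4: Pp ← Ee ← Ff → Rr → Hh
  Ee is a chain here and Ee is conditioned on, so the path is blocked at Ee.
Because an active path exists, Pp and Hh are not d-separated.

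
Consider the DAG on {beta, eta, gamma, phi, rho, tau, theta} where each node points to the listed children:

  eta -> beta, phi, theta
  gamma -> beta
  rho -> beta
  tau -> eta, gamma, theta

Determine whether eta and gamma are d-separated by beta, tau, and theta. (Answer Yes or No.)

No

Enumerating the 3 paths from eta to gamma and testing each for blocking by {beta, tau, theta}:
  1. eta ← tau → gamma — tau:fork[blocks] ⇒ blocked
  2. eta → theta ← tau → gamma — theta:collider[open]; tau:fork[blocks] ⇒ blocked
  3. eta → beta ← gamma — beta:collider[open] ⇒ active
Since the path eta → beta ← gamma is active, eta and gamma are not d-separated given {beta, tau, theta}.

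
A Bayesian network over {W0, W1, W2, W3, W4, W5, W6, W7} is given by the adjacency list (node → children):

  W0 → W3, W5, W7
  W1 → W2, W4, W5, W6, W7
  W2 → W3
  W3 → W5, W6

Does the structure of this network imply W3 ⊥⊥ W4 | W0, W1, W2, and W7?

Enumerating the 6 paths from W3 to W4 and testing each for blocking by {W0, W1, W2, W7}:
Path 1: W3 ← W0 → W7 ← W1 → W4
  W0 is a fork here and W0 is conditioned on, so the path is blocked at W0.
Path 2: W3 ← W0 → W5 ← W1 → W4
  W0 is a fork here and W0 is conditioned on, so the path is blocked at W0.
Path 3: W3 → W5 ← W0 → W7 ← W1 → W4
  W5 is a collider here and neither W5 nor any of its descendants is conditioned on, so the collider stays closed — the path is blocked at W5.
Path 4: W3 → W5 ← W1 → W4
  W5 is a collider here and neither W5 nor any of its descendants is conditioned on, so the collider stays closed — the path is blocked at W5.
Path 5: W3 → W6 ← W1 → W4
  W6 is a collider here and neither W6 nor any of its descendants is conditioned on, so the collider stays closed — the path is blocked at W6.
Path 6: W3 ← W2 ← W1 → W4
  W2 is a chain here and W2 is conditioned on, so the path is blocked at W2.
All paths are blocked; W3 ⊥ W4 | {W0, W1, W2, W7} holds.

Yes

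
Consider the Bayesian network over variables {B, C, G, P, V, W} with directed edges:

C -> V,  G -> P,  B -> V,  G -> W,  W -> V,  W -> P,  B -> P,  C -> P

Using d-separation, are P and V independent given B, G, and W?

Enumerating the 4 paths from P to V and testing each for blocking by {B, G, W}:
  1. P ← C → V — C:fork[open] ⇒ active
  2. P ← W → V — W:fork[blocks] ⇒ blocked
  3. P ← B → V — B:fork[blocks] ⇒ blocked
  4. P ← G → W → V — G:fork[blocks]; W:chain[blocks] ⇒ blocked
Since the path P ← C → V is active, P and V are not d-separated given {B, G, W}.

No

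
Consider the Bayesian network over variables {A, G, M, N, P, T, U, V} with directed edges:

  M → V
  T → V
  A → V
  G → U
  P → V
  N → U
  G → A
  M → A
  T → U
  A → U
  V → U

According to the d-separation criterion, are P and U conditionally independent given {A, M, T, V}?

Enumerating the 6 paths from P to U and testing each for blocking by {A, M, T, V}:
Path 1: P → V ← M → A ← G → U
  M is a fork here and M is conditioned on, so the path is blocked at M.
Path 2: P → V ← M → A → U
  M is a fork here and M is conditioned on, so the path is blocked at M.
Path 3: P → V ← A ← G → U
  A is a chain here and A is conditioned on, so the path is blocked at A.
Path 4: P → V ← A → U
  A is a fork here and A is conditioned on, so the path is blocked at A.
Path 5: P → V → U
  V is a chain here and V is conditioned on, so the path is blocked at V.
Path 6: P → V ← T → U
  T is a fork here and T is conditioned on, so the path is blocked at T.
Since every path is blocked, d-separation holds.

Yes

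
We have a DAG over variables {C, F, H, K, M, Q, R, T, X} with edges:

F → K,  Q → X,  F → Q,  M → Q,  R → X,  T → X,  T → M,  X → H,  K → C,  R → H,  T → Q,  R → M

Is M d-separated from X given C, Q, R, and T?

Enumerating the 6 paths from M to X and testing each for blocking by {C, Q, R, T}:
Path 1: M ← R → H ← X
  R is a fork here and R is conditioned on, so the path is blocked at R.
Path 2: M ← R → X
  R is a fork here and R is conditioned on, so the path is blocked at R.
Path 3: M → Q → X
  Q is a chain here and Q is conditioned on, so the path is blocked at Q.
Path 4: M → Q ← T → X
  T is a fork here and T is conditioned on, so the path is blocked at T.
Path 5: M ← T → X
  T is a fork here and T is conditioned on, so the path is blocked at T.
Path 6: M ← T → Q → X
  T is a fork here and T is conditioned on, so the path is blocked at T.
All paths are blocked; M ⊥ X | {C, Q, R, T} holds.

Yes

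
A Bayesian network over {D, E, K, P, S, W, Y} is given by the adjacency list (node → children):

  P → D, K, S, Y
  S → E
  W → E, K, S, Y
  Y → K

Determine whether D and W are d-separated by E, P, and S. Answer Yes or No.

Yes

We examine all 6 paths between D and W:
Path 1: D ← P → K ← Y ← W
  P is a fork here and P is conditioned on, so the path is blocked at P.
Path 2: D ← P → K ← W
  P is a fork here and P is conditioned on, so the path is blocked at P.
Path 3: D ← P → S ← W
  P is a fork here and P is conditioned on, so the path is blocked at P.
Path 4: D ← P → S → E ← W
  P is a fork here and P is conditioned on, so the path is blocked at P.
Path 5: D ← P → Y → K ← W
  P is a fork here and P is conditioned on, so the path is blocked at P.
Path 6: D ← P → Y ← W
  P is a fork here and P is conditioned on, so the path is blocked at P.
Since every path is blocked, d-separation holds.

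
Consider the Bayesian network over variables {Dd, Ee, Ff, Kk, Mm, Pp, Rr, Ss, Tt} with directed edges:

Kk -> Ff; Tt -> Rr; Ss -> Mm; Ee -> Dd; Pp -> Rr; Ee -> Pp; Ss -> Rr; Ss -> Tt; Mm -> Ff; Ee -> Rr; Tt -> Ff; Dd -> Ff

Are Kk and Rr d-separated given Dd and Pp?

Yes — Kk and Rr are d-separated given {Dd, Pp}.

We examine all 6 paths between Kk and Rr:
Path 1: Kk → Ff ← Dd ← Ee → Rr
  Ff is a collider here and neither Ff nor any of its descendants is conditioned on, so the collider stays closed — the path is blocked at Ff.
Path 2: Kk → Ff ← Dd ← Ee → Pp → Rr
  Ff is a collider here and neither Ff nor any of its descendants is conditioned on, so the collider stays closed — the path is blocked at Ff.
Path 3: Kk → Ff ← Tt → Rr
  Ff is a collider here and neither Ff nor any of its descendants is conditioned on, so the collider stays closed — the path is blocked at Ff.
Path 4: Kk → Ff ← Tt ← Ss → Rr
  Ff is a collider here and neither Ff nor any of its descendants is conditioned on, so the collider stays closed — the path is blocked at Ff.
Path 5: Kk → Ff ← Mm ← Ss → Rr
  Ff is a collider here and neither Ff nor any of its descendants is conditioned on, so the collider stays closed — the path is blocked at Ff.
Path 6: Kk → Ff ← Mm ← Ss → Tt → Rr
  Ff is a collider here and neither Ff nor any of its descendants is conditioned on, so the collider stays closed — the path is blocked at Ff.
Since every path is blocked, d-separation holds.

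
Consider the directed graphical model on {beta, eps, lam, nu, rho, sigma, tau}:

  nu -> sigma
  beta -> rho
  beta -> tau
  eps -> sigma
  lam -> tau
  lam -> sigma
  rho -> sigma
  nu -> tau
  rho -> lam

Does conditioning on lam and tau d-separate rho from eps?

Yes

5 paths connect rho and eps; each must be blocked for d-separation to hold:
Path 1: rho → lam → sigma ← eps
  lam is a chain here and lam is conditioned on, so the path is blocked at lam.
Path 2: rho → lam → tau ← nu → sigma ← eps
  lam is a chain here and lam is conditioned on, so the path is blocked at lam.
Path 3: rho → sigma ← eps
  sigma is a collider here and neither sigma nor any of its descendants is conditioned on, so the collider stays closed — the path is blocked at sigma.
Path 4: rho ← beta → tau ← nu → sigma ← eps
  sigma is a collider here and neither sigma nor any of its descendants is conditioned on, so the collider stays closed — the path is blocked at sigma.
Path 5: rho ← beta → tau ← lam → sigma ← eps
  lam is a fork here and lam is conditioned on, so the path is blocked at lam.
Since every path is blocked, d-separation holds.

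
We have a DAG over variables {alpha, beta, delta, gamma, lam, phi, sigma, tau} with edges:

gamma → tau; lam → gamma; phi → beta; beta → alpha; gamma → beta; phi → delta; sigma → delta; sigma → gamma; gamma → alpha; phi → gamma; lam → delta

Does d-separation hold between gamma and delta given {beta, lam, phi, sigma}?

Yes — gamma and delta are d-separated given {beta, lam, phi, sigma}.

Enumerating the 5 paths from gamma to delta and testing each for blocking by {beta, lam, phi, sigma}:
Path 1: gamma ← lam → delta
  lam is a fork here and lam is conditioned on, so the path is blocked at lam.
Path 2: gamma ← sigma → delta
  sigma is a fork here and sigma is conditioned on, so the path is blocked at sigma.
Path 3: gamma → alpha ← beta ← phi → delta
  alpha is a collider here and neither alpha nor any of its descendants is conditioned on, so the collider stays closed — the path is blocked at alpha.
Path 4: gamma ← phi → delta
  phi is a fork here and phi is conditioned on, so the path is blocked at phi.
Path 5: gamma → beta ← phi → delta
  phi is a fork here and phi is conditioned on, so the path is blocked at phi.
Every path is blocked, so gamma and delta are d-separated given {beta, lam, phi, sigma}.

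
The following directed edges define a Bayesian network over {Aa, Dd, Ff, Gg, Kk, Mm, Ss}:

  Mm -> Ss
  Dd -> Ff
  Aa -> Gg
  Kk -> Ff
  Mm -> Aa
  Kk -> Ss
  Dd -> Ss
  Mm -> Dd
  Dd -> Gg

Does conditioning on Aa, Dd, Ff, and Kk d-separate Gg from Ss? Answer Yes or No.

There are 6 undirected paths between Gg and Ss; checking each against the conditioning set {Aa, Dd, Ff, Kk}:
  1. Gg ← Aa ← Mm → Ss — Aa:chain[blocks]; Mm:fork[open] ⇒ blocked
  2. Gg ← Aa ← Mm → Dd → Ss — Aa:chain[blocks]; Mm:fork[open]; Dd:chain[blocks] ⇒ blocked
  3. Gg ← Aa ← Mm → Dd → Ff ← Kk → Ss — Aa:chain[blocks]; Mm:fork[open]; Dd:chain[blocks]; Ff:collider[open]; Kk:fork[blocks] ⇒ blocked
  4. Gg ← Dd → Ss — Dd:fork[blocks] ⇒ blocked
  5. Gg ← Dd ← Mm → Ss — Dd:chain[blocks]; Mm:fork[open] ⇒ blocked
  6. Gg ← Dd → Ff ← Kk → Ss — Dd:fork[blocks]; Ff:collider[open]; Kk:fork[blocks] ⇒ blocked
All paths are blocked; Gg ⊥ Ss | {Aa, Dd, Ff, Kk} holds.

Yes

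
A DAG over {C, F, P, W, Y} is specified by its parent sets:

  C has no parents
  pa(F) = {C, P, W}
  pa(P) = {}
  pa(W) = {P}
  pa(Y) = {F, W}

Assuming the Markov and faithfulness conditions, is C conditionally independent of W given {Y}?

Enumerating the 3 paths from C to W and testing each for blocking by {Y}:
  1. C → F → Y ← W — F:chain[open]; Y:collider[open] ⇒ active
  2. C → F ← W — F:collider[open] ⇒ active
  3. C → F ← P → W — F:collider[open]; P:fork[open] ⇒ active
At least one path is unblocked, so d-separation fails.

No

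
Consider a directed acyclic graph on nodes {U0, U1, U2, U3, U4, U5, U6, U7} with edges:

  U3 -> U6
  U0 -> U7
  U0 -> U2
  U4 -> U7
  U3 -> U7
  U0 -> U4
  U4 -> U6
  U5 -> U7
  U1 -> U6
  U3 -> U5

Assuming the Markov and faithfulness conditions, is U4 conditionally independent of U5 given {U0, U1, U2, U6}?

Enumerating the 6 paths from U4 to U5 and testing each for blocking by {U0, U1, U2, U6}:
Path 1: U4 → U7 ← U3 → U5
  U7 is a collider here and neither U7 nor any of its descendants is conditioned on, so the collider stays closed — the path is blocked at U7.
Path 2: U4 → U7 ← U5
  U7 is a collider here and neither U7 nor any of its descendants is conditioned on, so the collider stays closed — the path is blocked at U7.
Path 3: U4 → U6 ← U3 → U7 ← U5
  U7 is a collider here and neither U7 nor any of its descendants is conditioned on, so the collider stays closed — the path is blocked at U7.
Path 4: U4 → U6 ← U3 → U5
  U6 is a collider and U6 is conditioned on, which opens it; U3 is a fork and U3 is not conditioned on — no node blocks this path, so it is active.
Path 5: U4 ← U0 → U7 ← U3 → U5
  U0 is a fork here and U0 is conditioned on, so the path is blocked at U0.
Path 6: U4 ← U0 → U7 ← U5
  U0 is a fork here and U0 is conditioned on, so the path is blocked at U0.
Since the path U4 → U6 ← U3 → U5 is active, U4 and U5 are not d-separated given {U0, U1, U2, U6}.

No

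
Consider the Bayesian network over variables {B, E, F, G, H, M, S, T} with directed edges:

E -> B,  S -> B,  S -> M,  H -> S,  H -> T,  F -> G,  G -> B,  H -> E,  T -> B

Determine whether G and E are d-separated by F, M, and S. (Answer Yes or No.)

3 paths connect G and E; each must be blocked for d-separation to hold:
Path 1: G → B ← T ← H → E
  B is a collider here and neither B nor any of its descendants is conditioned on, so the collider stays closed — the path is blocked at B.
Path 2: G → B ← S ← H → E
  B is a collider here and neither B nor any of its descendants is conditioned on, so the collider stays closed — the path is blocked at B.
Path 3: G → B ← E
  B is a collider here and neither B nor any of its descendants is conditioned on, so the collider stays closed — the path is blocked at B.
Since every path is blocked, d-separation holds.

Yes — G and E are d-separated given {F, M, S}.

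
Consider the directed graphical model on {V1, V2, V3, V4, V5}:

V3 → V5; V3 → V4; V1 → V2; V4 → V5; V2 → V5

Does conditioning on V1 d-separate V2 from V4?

We examine all 2 paths between V2 and V4:
Path 1: V2 → V5 ← V3 → V4
  V5 is a collider here and neither V5 nor any of its descendants is conditioned on, so the collider stays closed — the path is blocked at V5.
Path 2: V2 → V5 ← V4
  V5 is a collider here and neither V5 nor any of its descendants is conditioned on, so the collider stays closed — the path is blocked at V5.
Every path is blocked, so V2 and V4 are d-separated given {V1}.

Yes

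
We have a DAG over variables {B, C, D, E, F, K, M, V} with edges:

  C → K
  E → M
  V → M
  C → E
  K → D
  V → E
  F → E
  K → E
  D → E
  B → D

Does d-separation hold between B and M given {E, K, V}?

We examine all 6 paths between B and M:
Path 1: B → D ← K → E → M
  K is a fork here and K is conditioned on, so the path is blocked at K.
Path 2: B → D ← K → E ← V → M
  K is a fork here and K is conditioned on, so the path is blocked at K.
Path 3: B → D ← K ← C → E → M
  K is a chain here and K is conditioned on, so the path is blocked at K.
Path 4: B → D ← K ← C → E ← V → M
  K is a chain here and K is conditioned on, so the path is blocked at K.
Path 5: B → D → E → M
  E is a chain here and E is conditioned on, so the path is blocked at E.
Path 6: B → D → E ← V → M
  V is a fork here and V is conditioned on, so the path is blocked at V.
Since every path is blocked, d-separation holds.

Yes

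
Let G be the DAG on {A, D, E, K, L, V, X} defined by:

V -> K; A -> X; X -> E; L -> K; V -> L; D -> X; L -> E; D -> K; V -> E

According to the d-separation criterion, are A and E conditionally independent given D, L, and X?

Yes

5 paths connect A and E; each must be blocked for d-separation to hold:
Path 1: A → X ← D → K ← V → E
  D is a fork here and D is conditioned on, so the path is blocked at D.
Path 2: A → X ← D → K ← V → L → E
  D is a fork here and D is conditioned on, so the path is blocked at D.
Path 3: A → X ← D → K ← L ← V → E
  D is a fork here and D is conditioned on, so the path is blocked at D.
Path 4: A → X ← D → K ← L → E
  D is a fork here and D is conditioned on, so the path is blocked at D.
Path 5: A → X → E
  X is a chain here and X is conditioned on, so the path is blocked at X.
All paths are blocked; A ⊥ E | {D, L, X} holds.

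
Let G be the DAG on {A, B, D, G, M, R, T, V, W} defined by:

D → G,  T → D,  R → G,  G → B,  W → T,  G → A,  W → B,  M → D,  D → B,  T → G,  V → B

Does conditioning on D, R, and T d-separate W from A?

Yes — W and A are d-separated given {D, R, T}.

6 paths connect W and A; each must be blocked for d-separation to hold:
Path 1: W → T → G → A
  T is a chain here and T is conditioned on, so the path is blocked at T.
Path 2: W → T → D → G → A
  T is a chain here and T is conditioned on, so the path is blocked at T.
Path 3: W → T → D → B ← G → A
  T is a chain here and T is conditioned on, so the path is blocked at T.
Path 4: W → B ← G → A
  B is a collider here and neither B nor any of its descendants is conditioned on, so the collider stays closed — the path is blocked at B.
Path 5: W → B ← D ← T → G → A
  B is a collider here and neither B nor any of its descendants is conditioned on, so the collider stays closed — the path is blocked at B.
Path 6: W → B ← D → G → A
  B is a collider here and neither B nor any of its descendants is conditioned on, so the collider stays closed — the path is blocked at B.
All paths are blocked; W ⊥ A | {D, R, T} holds.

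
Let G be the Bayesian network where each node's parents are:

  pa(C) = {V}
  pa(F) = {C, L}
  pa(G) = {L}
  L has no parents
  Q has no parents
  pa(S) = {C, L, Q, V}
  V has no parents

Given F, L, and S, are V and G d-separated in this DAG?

There are 4 undirected paths between V and G; checking each against the conditioning set {F, L, S}:
Path 1: V → S ← L → G
  L is a fork here and L is conditioned on, so the path is blocked at L.
Path 2: V → S ← C → F ← L → G
  L is a fork here and L is conditioned on, so the path is blocked at L.
Path 3: V → C → F ← L → G
  L is a fork here and L is conditioned on, so the path is blocked at L.
Path 4: V → C → S ← L → G
  L is a fork here and L is conditioned on, so the path is blocked at L.
All paths are blocked; V ⊥ G | {F, L, S} holds.

Yes — V and G are d-separated given {F, L, S}.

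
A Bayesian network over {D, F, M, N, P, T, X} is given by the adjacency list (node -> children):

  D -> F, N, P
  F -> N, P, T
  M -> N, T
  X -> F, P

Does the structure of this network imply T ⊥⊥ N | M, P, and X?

We examine all 5 paths between T and N:
Path 1: T ← M → N
  M is a fork here and M is conditioned on, so the path is blocked at M.
Path 2: T ← F ← X → P ← D → N
  X is a fork here and X is conditioned on, so the path is blocked at X.
Path 3: T ← F → P ← D → N
  F is a fork and F is not conditioned on; P is a collider and P is conditioned on, which opens it; D is a fork and D is not conditioned on — no node blocks this path, so it is active.
Path 4: T ← F ← D → N
  F is a chain and F is not conditioned on; D is a fork and D is not conditioned on — no node blocks this path, so it is active.
Path 5: T ← F → N
  F is a fork and F is not conditioned on — no node blocks this path, so it is active.
Because an active path exists, T and N are not d-separated.

No — T and N are not d-separated given {M, P, X}.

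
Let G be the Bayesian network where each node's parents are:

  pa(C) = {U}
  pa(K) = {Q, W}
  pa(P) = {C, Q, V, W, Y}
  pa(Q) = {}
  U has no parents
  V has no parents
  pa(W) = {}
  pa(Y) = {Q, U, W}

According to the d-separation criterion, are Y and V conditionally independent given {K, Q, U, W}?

Yes

Enumerating the 6 paths from Y to V and testing each for blocking by {K, Q, U, W}:
  1. Y → P ← V — P:collider[blocks] ⇒ blocked
  2. Y ← U → C → P ← V — U:fork[blocks]; C:chain[open]; P:collider[blocks] ⇒ blocked
  3. Y ← Q → P ← V — Q:fork[blocks]; P:collider[blocks] ⇒ blocked
  4. Y ← Q → K ← W → P ← V — Q:fork[blocks]; K:collider[open]; W:fork[blocks]; P:collider[blocks] ⇒ blocked
  5. Y ← W → P ← V — W:fork[blocks]; P:collider[blocks] ⇒ blocked
  6. Y ← W → K ← Q → P ← V — W:fork[blocks]; K:collider[open]; Q:fork[blocks]; P:collider[blocks] ⇒ blocked
Every path is blocked, so Y and V are d-separated given {K, Q, U, W}.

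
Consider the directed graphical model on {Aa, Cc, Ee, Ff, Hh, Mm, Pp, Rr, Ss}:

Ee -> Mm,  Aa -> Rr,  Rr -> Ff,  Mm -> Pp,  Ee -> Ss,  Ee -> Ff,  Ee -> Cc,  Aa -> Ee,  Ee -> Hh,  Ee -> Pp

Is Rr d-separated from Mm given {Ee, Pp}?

Yes

Enumerating the 4 paths from Rr to Mm and testing each for blocking by {Ee, Pp}:
Path 1: Rr → Ff ← Ee → Pp ← Mm
  Ff is a collider here and neither Ff nor any of its descendants is conditioned on, so the collider stays closed — the path is blocked at Ff.
Path 2: Rr → Ff ← Ee → Mm
  Ff is a collider here and neither Ff nor any of its descendants is conditioned on, so the collider stays closed — the path is blocked at Ff.
Path 3: Rr ← Aa → Ee → Pp ← Mm
  Ee is a chain here and Ee is conditioned on, so the path is blocked at Ee.
Path 4: Rr ← Aa → Ee → Mm
  Ee is a chain here and Ee is conditioned on, so the path is blocked at Ee.
All paths are blocked; Rr ⊥ Mm | {Ee, Pp} holds.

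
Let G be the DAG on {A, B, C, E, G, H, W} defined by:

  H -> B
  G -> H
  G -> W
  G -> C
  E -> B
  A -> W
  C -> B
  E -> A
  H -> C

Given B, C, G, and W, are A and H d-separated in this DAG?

We examine all 6 paths between A and H:
  1. A ← E → B ← H — E:fork[open]; B:collider[open] ⇒ active
  2. A ← E → B ← C ← G → H — E:fork[open]; B:collider[open]; C:chain[blocks]; G:fork[blocks] ⇒ blocked
  3. A ← E → B ← C ← H — E:fork[open]; B:collider[open]; C:chain[blocks] ⇒ blocked
  4. A → W ← G → H — W:collider[open]; G:fork[blocks] ⇒ blocked
  5. A → W ← G → C ← H — W:collider[open]; G:fork[blocks]; C:collider[open] ⇒ blocked
  6. A → W ← G → C → B ← H — W:collider[open]; G:fork[blocks]; C:chain[blocks]; B:collider[open] ⇒ blocked
At least one path is unblocked, so d-separation fails.

No — A and H are not d-separated given {B, C, G, W}.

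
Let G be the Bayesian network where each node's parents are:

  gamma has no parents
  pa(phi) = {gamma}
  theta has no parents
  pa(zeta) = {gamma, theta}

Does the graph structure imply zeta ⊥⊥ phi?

Only one path connects zeta and phi:
  1. zeta ← gamma → phi — gamma:fork[open] ⇒ active
Since the path zeta ← gamma → phi is active, zeta and phi are not d-separated given ∅.

No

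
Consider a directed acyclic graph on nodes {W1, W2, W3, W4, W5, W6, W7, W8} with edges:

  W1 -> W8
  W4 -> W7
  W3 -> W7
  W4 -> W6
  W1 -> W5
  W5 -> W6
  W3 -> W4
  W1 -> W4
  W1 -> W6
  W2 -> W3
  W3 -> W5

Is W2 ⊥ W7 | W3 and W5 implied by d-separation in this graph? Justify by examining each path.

6 paths connect W2 and W7; each must be blocked for d-separation to hold:
Path 1: W2 → W3 → W4 → W7
  W3 is a chain here and W3 is conditioned on, so the path is blocked at W3.
Path 2: W2 → W3 → W7
  W3 is a chain here and W3 is conditioned on, so the path is blocked at W3.
Path 3: W2 → W3 → W5 ← W1 → W6 ← W4 → W7
  W3 is a chain here and W3 is conditioned on, so the path is blocked at W3.
Path 4: W2 → W3 → W5 ← W1 → W4 → W7
  W3 is a chain here and W3 is conditioned on, so the path is blocked at W3.
Path 5: W2 → W3 → W5 → W6 ← W1 → W4 → W7
  W3 is a chain here and W3 is conditioned on, so the path is blocked at W3.
Path 6: W2 → W3 → W5 → W6 ← W4 → W7
  W3 is a chain here and W3 is conditioned on, so the path is blocked at W3.
Every path is blocked, so W2 and W7 are d-separated given {W3, W5}.

Yes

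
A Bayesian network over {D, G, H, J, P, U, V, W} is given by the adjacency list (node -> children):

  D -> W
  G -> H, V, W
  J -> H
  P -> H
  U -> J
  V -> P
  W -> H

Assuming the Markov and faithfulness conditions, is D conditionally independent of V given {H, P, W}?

We examine all 4 paths between D and V:
Path 1: D → W ← G → V
  W is a collider and W is conditioned on, which opens it; G is a fork and G is not conditioned on — no node blocks this path, so it is active.
Path 2: D → W ← G → H ← P ← V
  P is a chain here and P is conditioned on, so the path is blocked at P.
Path 3: D → W → H ← G → V
  W is a chain here and W is conditioned on, so the path is blocked at W.
Path 4: D → W → H ← P ← V
  W is a chain here and W is conditioned on, so the path is blocked at W.
Because an active path exists, D and V are not d-separated.

No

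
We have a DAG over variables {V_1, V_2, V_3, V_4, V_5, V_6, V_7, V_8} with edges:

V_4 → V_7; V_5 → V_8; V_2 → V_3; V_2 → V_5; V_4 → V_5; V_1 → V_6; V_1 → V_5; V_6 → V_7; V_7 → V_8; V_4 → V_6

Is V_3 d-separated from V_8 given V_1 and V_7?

We examine all 5 paths between V_3 and V_8:
Path 1: V_3 ← V_2 → V_5 ← V_4 → V_6 → V_7 → V_8
  V_5 is a collider here and neither V_5 nor any of its descendants is conditioned on, so the collider stays closed — the path is blocked at V_5.
Path 2: V_3 ← V_2 → V_5 ← V_4 → V_7 → V_8
  V_5 is a collider here and neither V_5 nor any of its descendants is conditioned on, so the collider stays closed — the path is blocked at V_5.
Path 3: V_3 ← V_2 → V_5 ← V_1 → V_6 ← V_4 → V_7 → V_8
  V_5 is a collider here and neither V_5 nor any of its descendants is conditioned on, so the collider stays closed — the path is blocked at V_5.
Path 4: V_3 ← V_2 → V_5 ← V_1 → V_6 → V_7 → V_8
  V_5 is a collider here and neither V_5 nor any of its descendants is conditioned on, so the collider stays closed — the path is blocked at V_5.
Path 5: V_3 ← V_2 → V_5 → V_8
  V_2 is a fork and V_2 is not conditioned on; V_5 is a chain and V_5 is not conditioned on — no node blocks this path, so it is active.
Since the path V_3 ← V_2 → V_5 → V_8 is active, V_3 and V_8 are not d-separated given {V_1, V_7}.

No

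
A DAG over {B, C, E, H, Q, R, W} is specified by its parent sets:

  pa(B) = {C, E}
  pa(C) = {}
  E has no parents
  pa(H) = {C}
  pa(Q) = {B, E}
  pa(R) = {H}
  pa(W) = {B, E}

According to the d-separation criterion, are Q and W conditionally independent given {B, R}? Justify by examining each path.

No — Q and W are not d-separated given {B, R}.

We examine all 4 paths between Q and W:
Path 1: Q ← E → W
  E is a fork and E is not conditioned on — no node blocks this path, so it is active.
Path 2: Q ← E → B → W
  B is a chain here and B is conditioned on, so the path is blocked at B.
Path 3: Q ← B → W
  B is a fork here and B is conditioned on, so the path is blocked at B.
Path 4: Q ← B ← E → W
  B is a chain here and B is conditioned on, so the path is blocked at B.
Since the path Q ← E → W is active, Q and W are not d-separated given {B, R}.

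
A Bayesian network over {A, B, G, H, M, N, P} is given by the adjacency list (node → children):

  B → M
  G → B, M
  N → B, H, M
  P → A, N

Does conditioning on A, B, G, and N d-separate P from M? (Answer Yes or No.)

Yes — P and M are d-separated given {A, B, G, N}.

There are 3 undirected paths between P and M; checking each against the conditioning set {A, B, G, N}:
  1. P → N → B → M — N:chain[blocks]; B:chain[blocks] ⇒ blocked
  2. P → N → B ← G → M — N:chain[blocks]; B:collider[open]; G:fork[blocks] ⇒ blocked
  3. P → N → M — N:chain[blocks] ⇒ blocked
Since every path is blocked, d-separation holds.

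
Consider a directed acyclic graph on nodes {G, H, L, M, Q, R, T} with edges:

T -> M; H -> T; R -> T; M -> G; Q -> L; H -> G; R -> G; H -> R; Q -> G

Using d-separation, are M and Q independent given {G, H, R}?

Enumerating the 5 paths from M to Q and testing each for blocking by {G, H, R}:
Path 1: M ← T ← H → G ← Q
  H is a fork here and H is conditioned on, so the path is blocked at H.
Path 2: M ← T ← H → R → G ← Q
  H is a fork here and H is conditioned on, so the path is blocked at H.
Path 3: M ← T ← R ← H → G ← Q
  R is a chain here and R is conditioned on, so the path is blocked at R.
Path 4: M ← T ← R → G ← Q
  R is a fork here and R is conditioned on, so the path is blocked at R.
Path 5: M → G ← Q
  G is a collider and G is conditioned on, which opens it — no node blocks this path, so it is active.
Since the path M → G ← Q is active, M and Q are not d-separated given {G, H, R}.

No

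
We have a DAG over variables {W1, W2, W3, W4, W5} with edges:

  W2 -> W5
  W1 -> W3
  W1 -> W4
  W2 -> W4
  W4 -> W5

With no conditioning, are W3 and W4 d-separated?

No

There is one path between W3 and W4:
Path 1: W3 ← W1 → W4
  W1 is a fork and W1 is not conditioned on — no node blocks this path, so it is active.
At least one path is unblocked, so d-separation fails.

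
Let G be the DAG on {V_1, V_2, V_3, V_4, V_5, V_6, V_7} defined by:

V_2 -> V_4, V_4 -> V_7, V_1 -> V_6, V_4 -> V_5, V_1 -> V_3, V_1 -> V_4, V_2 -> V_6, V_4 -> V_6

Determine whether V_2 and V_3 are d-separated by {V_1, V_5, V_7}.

We examine all 4 paths between V_2 and V_3:
Path 1: V_2 → V_6 ← V_1 → V_3
  V_6 is a collider here and neither V_6 nor any of its descendants is conditioned on, so the collider stays closed — the path is blocked at V_6.
Path 2: V_2 → V_6 ← V_4 ← V_1 → V_3
  V_6 is a collider here and neither V_6 nor any of its descendants is conditioned on, so the collider stays closed — the path is blocked at V_6.
Path 3: V_2 → V_4 → V_6 ← V_1 → V_3
  V_6 is a collider here and neither V_6 nor any of its descendants is conditioned on, so the collider stays closed — the path is blocked at V_6.
Path 4: V_2 → V_4 ← V_1 → V_3
  V_1 is a fork here and V_1 is conditioned on, so the path is blocked at V_1.
All paths are blocked; V_2 ⊥ V_3 | {V_1, V_5, V_7} holds.

Yes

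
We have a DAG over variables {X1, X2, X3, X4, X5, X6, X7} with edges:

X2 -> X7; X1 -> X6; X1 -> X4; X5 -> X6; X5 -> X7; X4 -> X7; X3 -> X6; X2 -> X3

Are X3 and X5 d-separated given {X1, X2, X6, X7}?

No

We examine all 4 paths between X3 and X5:
Path 1: X3 → X6 ← X5
  X6 is a collider and X6 is conditioned on, which opens it — no node blocks this path, so it is active.
Path 2: X3 → X6 ← X1 → X4 → X7 ← X5
  X1 is a fork here and X1 is conditioned on, so the path is blocked at X1.
Path 3: X3 ← X2 → X7 ← X5
  X2 is a fork here and X2 is conditioned on, so the path is blocked at X2.
Path 4: X3 ← X2 → X7 ← X4 ← X1 → X6 ← X5
  X2 is a fork here and X2 is conditioned on, so the path is blocked at X2.
At least one path is unblocked, so d-separation fails.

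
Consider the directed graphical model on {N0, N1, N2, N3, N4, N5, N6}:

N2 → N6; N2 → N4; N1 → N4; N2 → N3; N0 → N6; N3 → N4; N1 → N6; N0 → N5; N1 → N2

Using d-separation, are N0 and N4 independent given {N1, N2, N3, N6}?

6 paths connect N0 and N4; each must be blocked for d-separation to hold:
Path 1: N0 → N6 ← N2 → N3 → N4
  N2 is a fork here and N2 is conditioned on, so the path is blocked at N2.
Path 2: N0 → N6 ← N2 ← N1 → N4
  N2 is a chain here and N2 is conditioned on, so the path is blocked at N2.
Path 3: N0 → N6 ← N2 → N4
  N2 is a fork here and N2 is conditioned on, so the path is blocked at N2.
Path 4: N0 → N6 ← N1 → N2 → N3 → N4
  N1 is a fork here and N1 is conditioned on, so the path is blocked at N1.
Path 5: N0 → N6 ← N1 → N2 → N4
  N1 is a fork here and N1 is conditioned on, so the path is blocked at N1.
Path 6: N0 → N6 ← N1 → N4
  N1 is a fork here and N1 is conditioned on, so the path is blocked at N1.
All paths are blocked; N0 ⊥ N4 | {N1, N2, N3, N6} holds.

Yes — N0 and N4 are d-separated given {N1, N2, N3, N6}.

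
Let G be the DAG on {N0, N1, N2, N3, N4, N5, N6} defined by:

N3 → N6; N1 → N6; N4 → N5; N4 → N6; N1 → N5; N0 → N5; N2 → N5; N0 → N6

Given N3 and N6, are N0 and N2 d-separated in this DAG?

3 paths connect N0 and N2; each must be blocked for d-separation to hold:
Path 1: N0 → N5 ← N2
  N5 is a collider here and neither N5 nor any of its descendants is conditioned on, so the collider stays closed — the path is blocked at N5.
Path 2: N0 → N6 ← N4 → N5 ← N2
  N5 is a collider here and neither N5 nor any of its descendants is conditioned on, so the collider stays closed — the path is blocked at N5.
Path 3: N0 → N6 ← N1 → N5 ← N2
  N5 is a collider here and neither N5 nor any of its descendants is conditioned on, so the collider stays closed — the path is blocked at N5.
All paths are blocked; N0 ⊥ N2 | {N3, N6} holds.

Yes — N0 and N2 are d-separated given {N3, N6}.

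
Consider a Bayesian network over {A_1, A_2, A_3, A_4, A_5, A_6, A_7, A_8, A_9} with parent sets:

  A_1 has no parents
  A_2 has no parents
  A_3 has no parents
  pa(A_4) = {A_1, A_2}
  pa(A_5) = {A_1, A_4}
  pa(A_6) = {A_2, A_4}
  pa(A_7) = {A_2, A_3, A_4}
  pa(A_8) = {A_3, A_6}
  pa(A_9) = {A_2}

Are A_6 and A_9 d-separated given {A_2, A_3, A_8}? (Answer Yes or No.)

Enumerating the 5 paths from A_6 to A_9 and testing each for blocking by {A_2, A_3, A_8}:
Path 1: A_6 → A_8 ← A_3 → A_7 ← A_2 → A_9
  A_3 is a fork here and A_3 is conditioned on, so the path is blocked at A_3.
Path 2: A_6 → A_8 ← A_3 → A_7 ← A_4 ← A_2 → A_9
  A_3 is a fork here and A_3 is conditioned on, so the path is blocked at A_3.
Path 3: A_6 ← A_2 → A_9
  A_2 is a fork here and A_2 is conditioned on, so the path is blocked at A_2.
Path 4: A_6 ← A_4 → A_7 ← A_2 → A_9
  A_7 is a collider here and neither A_7 nor any of its descendants is conditioned on, so the collider stays closed — the path is blocked at A_7.
Path 5: A_6 ← A_4 ← A_2 → A_9
  A_2 is a fork here and A_2 is conditioned on, so the path is blocked at A_2.
Since every path is blocked, d-separation holds.

Yes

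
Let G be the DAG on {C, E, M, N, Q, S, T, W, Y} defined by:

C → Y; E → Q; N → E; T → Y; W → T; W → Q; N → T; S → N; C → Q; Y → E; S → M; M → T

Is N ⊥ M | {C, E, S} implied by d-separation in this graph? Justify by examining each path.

No

There are 6 undirected paths between N and M; checking each against the conditioning set {C, E, S}:
  1. N → E ← Y ← T ← M — E:collider[open]; Y:chain[open]; T:chain[open] ⇒ active
  2. N → E ← Y ← C → Q ← W → T ← M — E:collider[open]; Y:chain[open]; C:fork[blocks]; Q:collider[blocks]; W:fork[open]; T:collider[open] ⇒ blocked
  3. N → E → Q ← W → T ← M — E:chain[blocks]; Q:collider[blocks]; W:fork[open]; T:collider[open] ⇒ blocked
  4. N → E → Q ← C → Y ← T ← M — E:chain[blocks]; Q:collider[blocks]; C:fork[blocks]; Y:collider[open]; T:chain[open] ⇒ blocked
  5. N → T ← M — T:collider[open] ⇒ active
  6. N ← S → M — S:fork[blocks] ⇒ blocked
Because an active path exists, N and M are not d-separated.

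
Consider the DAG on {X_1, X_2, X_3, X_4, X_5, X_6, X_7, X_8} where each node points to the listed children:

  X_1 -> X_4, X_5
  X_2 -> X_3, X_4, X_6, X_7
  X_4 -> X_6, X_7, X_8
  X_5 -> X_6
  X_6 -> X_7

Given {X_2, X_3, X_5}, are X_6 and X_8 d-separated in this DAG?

6 paths connect X_6 and X_8; each must be blocked for d-separation to hold:
Path 1: X_6 ← X_2 → X_7 ← X_4 → X_8
  X_2 is a fork here and X_2 is conditioned on, so the path is blocked at X_2.
Path 2: X_6 ← X_2 → X_4 → X_8
  X_2 is a fork here and X_2 is conditioned on, so the path is blocked at X_2.
Path 3: X_6 → X_7 ← X_2 → X_4 → X_8
  X_7 is a collider here and neither X_7 nor any of its descendants is conditioned on, so the collider stays closed — the path is blocked at X_7.
Path 4: X_6 → X_7 ← X_4 → X_8
  X_7 is a collider here and neither X_7 nor any of its descendants is conditioned on, so the collider stays closed — the path is blocked at X_7.
Path 5: X_6 ← X_5 ← X_1 → X_4 → X_8
  X_5 is a chain here and X_5 is conditioned on, so the path is blocked at X_5.
Path 6: X_6 ← X_4 → X_8
  X_4 is a fork and X_4 is not conditioned on — no node blocks this path, so it is active.
Because an active path exists, X_6 and X_8 are not d-separated.

No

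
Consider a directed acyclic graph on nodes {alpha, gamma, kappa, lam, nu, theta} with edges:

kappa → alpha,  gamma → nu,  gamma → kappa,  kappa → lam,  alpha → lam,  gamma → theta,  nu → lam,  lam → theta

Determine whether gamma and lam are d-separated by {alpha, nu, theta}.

We examine all 4 paths between gamma and lam:
  1. gamma → theta ← lam — theta:collider[open] ⇒ active
  2. gamma → kappa → lam — kappa:chain[open] ⇒ active
  3. gamma → kappa → alpha → lam — kappa:chain[open]; alpha:chain[blocks] ⇒ blocked
  4. gamma → nu → lam — nu:chain[blocks] ⇒ blocked
Since the path gamma → theta ← lam is active, gamma and lam are not d-separated given {alpha, nu, theta}.

No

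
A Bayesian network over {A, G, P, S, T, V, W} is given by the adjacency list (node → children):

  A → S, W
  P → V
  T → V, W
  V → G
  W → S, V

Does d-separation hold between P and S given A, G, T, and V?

No

We examine all 4 paths between P and S:
Path 1: P → V ← T → W → S
  T is a fork here and T is conditioned on, so the path is blocked at T.
Path 2: P → V ← T → W ← A → S
  T is a fork here and T is conditioned on, so the path is blocked at T.
Path 3: P → V ← W → S
  V is a collider and V is conditioned on, which opens it; W is a fork and W is not conditioned on — no node blocks this path, so it is active.
Path 4: P → V ← W ← A → S
  A is a fork here and A is conditioned on, so the path is blocked at A.
Since the path P → V ← W → S is active, P and S are not d-separated given {A, G, T, V}.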